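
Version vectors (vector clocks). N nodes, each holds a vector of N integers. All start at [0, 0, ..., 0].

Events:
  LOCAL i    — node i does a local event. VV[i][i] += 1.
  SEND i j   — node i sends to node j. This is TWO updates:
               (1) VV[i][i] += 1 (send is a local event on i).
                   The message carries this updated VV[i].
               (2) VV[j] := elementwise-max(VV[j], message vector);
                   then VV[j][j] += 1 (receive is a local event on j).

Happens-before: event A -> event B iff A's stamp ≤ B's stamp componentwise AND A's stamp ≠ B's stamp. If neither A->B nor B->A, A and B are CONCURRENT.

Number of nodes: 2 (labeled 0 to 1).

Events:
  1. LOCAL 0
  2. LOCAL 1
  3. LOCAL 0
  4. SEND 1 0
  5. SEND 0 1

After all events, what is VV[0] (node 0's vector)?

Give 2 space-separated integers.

Answer: 4 2

Derivation:
Initial: VV[0]=[0, 0]
Initial: VV[1]=[0, 0]
Event 1: LOCAL 0: VV[0][0]++ -> VV[0]=[1, 0]
Event 2: LOCAL 1: VV[1][1]++ -> VV[1]=[0, 1]
Event 3: LOCAL 0: VV[0][0]++ -> VV[0]=[2, 0]
Event 4: SEND 1->0: VV[1][1]++ -> VV[1]=[0, 2], msg_vec=[0, 2]; VV[0]=max(VV[0],msg_vec) then VV[0][0]++ -> VV[0]=[3, 2]
Event 5: SEND 0->1: VV[0][0]++ -> VV[0]=[4, 2], msg_vec=[4, 2]; VV[1]=max(VV[1],msg_vec) then VV[1][1]++ -> VV[1]=[4, 3]
Final vectors: VV[0]=[4, 2]; VV[1]=[4, 3]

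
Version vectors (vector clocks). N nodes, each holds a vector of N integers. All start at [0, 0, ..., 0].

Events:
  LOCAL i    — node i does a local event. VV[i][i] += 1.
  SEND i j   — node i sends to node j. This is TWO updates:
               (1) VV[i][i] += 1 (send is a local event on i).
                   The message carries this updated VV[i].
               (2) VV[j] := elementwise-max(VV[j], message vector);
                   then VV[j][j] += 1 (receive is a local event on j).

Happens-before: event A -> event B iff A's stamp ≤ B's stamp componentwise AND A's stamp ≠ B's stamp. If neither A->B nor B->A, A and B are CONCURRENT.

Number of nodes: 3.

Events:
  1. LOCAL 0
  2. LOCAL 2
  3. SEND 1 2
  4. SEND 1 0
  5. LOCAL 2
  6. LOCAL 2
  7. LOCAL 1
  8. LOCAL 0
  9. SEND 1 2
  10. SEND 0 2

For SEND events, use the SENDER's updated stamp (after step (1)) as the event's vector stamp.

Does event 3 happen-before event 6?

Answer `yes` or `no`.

Answer: yes

Derivation:
Initial: VV[0]=[0, 0, 0]
Initial: VV[1]=[0, 0, 0]
Initial: VV[2]=[0, 0, 0]
Event 1: LOCAL 0: VV[0][0]++ -> VV[0]=[1, 0, 0]
Event 2: LOCAL 2: VV[2][2]++ -> VV[2]=[0, 0, 1]
Event 3: SEND 1->2: VV[1][1]++ -> VV[1]=[0, 1, 0], msg_vec=[0, 1, 0]; VV[2]=max(VV[2],msg_vec) then VV[2][2]++ -> VV[2]=[0, 1, 2]
Event 4: SEND 1->0: VV[1][1]++ -> VV[1]=[0, 2, 0], msg_vec=[0, 2, 0]; VV[0]=max(VV[0],msg_vec) then VV[0][0]++ -> VV[0]=[2, 2, 0]
Event 5: LOCAL 2: VV[2][2]++ -> VV[2]=[0, 1, 3]
Event 6: LOCAL 2: VV[2][2]++ -> VV[2]=[0, 1, 4]
Event 7: LOCAL 1: VV[1][1]++ -> VV[1]=[0, 3, 0]
Event 8: LOCAL 0: VV[0][0]++ -> VV[0]=[3, 2, 0]
Event 9: SEND 1->2: VV[1][1]++ -> VV[1]=[0, 4, 0], msg_vec=[0, 4, 0]; VV[2]=max(VV[2],msg_vec) then VV[2][2]++ -> VV[2]=[0, 4, 5]
Event 10: SEND 0->2: VV[0][0]++ -> VV[0]=[4, 2, 0], msg_vec=[4, 2, 0]; VV[2]=max(VV[2],msg_vec) then VV[2][2]++ -> VV[2]=[4, 4, 6]
Event 3 stamp: [0, 1, 0]
Event 6 stamp: [0, 1, 4]
[0, 1, 0] <= [0, 1, 4]? True. Equal? False. Happens-before: True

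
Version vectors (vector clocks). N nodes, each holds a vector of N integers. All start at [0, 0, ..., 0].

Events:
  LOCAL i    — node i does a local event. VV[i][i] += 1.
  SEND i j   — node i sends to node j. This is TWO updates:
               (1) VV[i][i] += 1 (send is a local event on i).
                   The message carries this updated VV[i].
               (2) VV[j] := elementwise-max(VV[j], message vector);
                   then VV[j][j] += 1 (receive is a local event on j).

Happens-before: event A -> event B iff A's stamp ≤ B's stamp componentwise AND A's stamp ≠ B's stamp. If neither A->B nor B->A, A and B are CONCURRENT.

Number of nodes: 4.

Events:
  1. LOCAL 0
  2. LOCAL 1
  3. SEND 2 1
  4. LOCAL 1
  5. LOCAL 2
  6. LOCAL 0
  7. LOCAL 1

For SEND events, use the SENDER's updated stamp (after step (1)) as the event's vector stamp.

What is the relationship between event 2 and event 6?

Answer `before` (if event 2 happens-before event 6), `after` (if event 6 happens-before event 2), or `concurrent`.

Initial: VV[0]=[0, 0, 0, 0]
Initial: VV[1]=[0, 0, 0, 0]
Initial: VV[2]=[0, 0, 0, 0]
Initial: VV[3]=[0, 0, 0, 0]
Event 1: LOCAL 0: VV[0][0]++ -> VV[0]=[1, 0, 0, 0]
Event 2: LOCAL 1: VV[1][1]++ -> VV[1]=[0, 1, 0, 0]
Event 3: SEND 2->1: VV[2][2]++ -> VV[2]=[0, 0, 1, 0], msg_vec=[0, 0, 1, 0]; VV[1]=max(VV[1],msg_vec) then VV[1][1]++ -> VV[1]=[0, 2, 1, 0]
Event 4: LOCAL 1: VV[1][1]++ -> VV[1]=[0, 3, 1, 0]
Event 5: LOCAL 2: VV[2][2]++ -> VV[2]=[0, 0, 2, 0]
Event 6: LOCAL 0: VV[0][0]++ -> VV[0]=[2, 0, 0, 0]
Event 7: LOCAL 1: VV[1][1]++ -> VV[1]=[0, 4, 1, 0]
Event 2 stamp: [0, 1, 0, 0]
Event 6 stamp: [2, 0, 0, 0]
[0, 1, 0, 0] <= [2, 0, 0, 0]? False
[2, 0, 0, 0] <= [0, 1, 0, 0]? False
Relation: concurrent

Answer: concurrent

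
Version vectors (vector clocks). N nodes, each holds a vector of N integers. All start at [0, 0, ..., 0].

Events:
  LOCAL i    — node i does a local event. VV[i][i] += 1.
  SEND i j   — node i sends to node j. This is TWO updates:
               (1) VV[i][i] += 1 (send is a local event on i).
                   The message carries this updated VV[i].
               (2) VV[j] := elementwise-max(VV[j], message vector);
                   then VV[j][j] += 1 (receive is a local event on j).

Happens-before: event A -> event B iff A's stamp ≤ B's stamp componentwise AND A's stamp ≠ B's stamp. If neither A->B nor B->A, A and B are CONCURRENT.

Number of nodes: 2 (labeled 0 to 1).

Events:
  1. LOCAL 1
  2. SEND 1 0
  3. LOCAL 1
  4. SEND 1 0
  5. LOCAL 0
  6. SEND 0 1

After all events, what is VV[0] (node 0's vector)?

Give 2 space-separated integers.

Answer: 4 4

Derivation:
Initial: VV[0]=[0, 0]
Initial: VV[1]=[0, 0]
Event 1: LOCAL 1: VV[1][1]++ -> VV[1]=[0, 1]
Event 2: SEND 1->0: VV[1][1]++ -> VV[1]=[0, 2], msg_vec=[0, 2]; VV[0]=max(VV[0],msg_vec) then VV[0][0]++ -> VV[0]=[1, 2]
Event 3: LOCAL 1: VV[1][1]++ -> VV[1]=[0, 3]
Event 4: SEND 1->0: VV[1][1]++ -> VV[1]=[0, 4], msg_vec=[0, 4]; VV[0]=max(VV[0],msg_vec) then VV[0][0]++ -> VV[0]=[2, 4]
Event 5: LOCAL 0: VV[0][0]++ -> VV[0]=[3, 4]
Event 6: SEND 0->1: VV[0][0]++ -> VV[0]=[4, 4], msg_vec=[4, 4]; VV[1]=max(VV[1],msg_vec) then VV[1][1]++ -> VV[1]=[4, 5]
Final vectors: VV[0]=[4, 4]; VV[1]=[4, 5]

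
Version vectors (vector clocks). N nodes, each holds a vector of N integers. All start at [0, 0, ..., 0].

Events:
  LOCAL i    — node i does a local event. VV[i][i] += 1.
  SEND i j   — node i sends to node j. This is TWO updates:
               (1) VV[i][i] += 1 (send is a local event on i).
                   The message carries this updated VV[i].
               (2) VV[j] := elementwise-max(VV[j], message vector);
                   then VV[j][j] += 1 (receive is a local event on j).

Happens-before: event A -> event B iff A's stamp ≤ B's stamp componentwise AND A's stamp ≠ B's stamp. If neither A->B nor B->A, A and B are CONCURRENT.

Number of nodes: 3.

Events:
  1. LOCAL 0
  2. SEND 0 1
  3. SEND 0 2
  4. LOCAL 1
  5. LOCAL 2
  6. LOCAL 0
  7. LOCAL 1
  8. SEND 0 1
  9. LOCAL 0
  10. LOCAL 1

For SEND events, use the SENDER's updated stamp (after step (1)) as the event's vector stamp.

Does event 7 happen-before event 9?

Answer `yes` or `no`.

Initial: VV[0]=[0, 0, 0]
Initial: VV[1]=[0, 0, 0]
Initial: VV[2]=[0, 0, 0]
Event 1: LOCAL 0: VV[0][0]++ -> VV[0]=[1, 0, 0]
Event 2: SEND 0->1: VV[0][0]++ -> VV[0]=[2, 0, 0], msg_vec=[2, 0, 0]; VV[1]=max(VV[1],msg_vec) then VV[1][1]++ -> VV[1]=[2, 1, 0]
Event 3: SEND 0->2: VV[0][0]++ -> VV[0]=[3, 0, 0], msg_vec=[3, 0, 0]; VV[2]=max(VV[2],msg_vec) then VV[2][2]++ -> VV[2]=[3, 0, 1]
Event 4: LOCAL 1: VV[1][1]++ -> VV[1]=[2, 2, 0]
Event 5: LOCAL 2: VV[2][2]++ -> VV[2]=[3, 0, 2]
Event 6: LOCAL 0: VV[0][0]++ -> VV[0]=[4, 0, 0]
Event 7: LOCAL 1: VV[1][1]++ -> VV[1]=[2, 3, 0]
Event 8: SEND 0->1: VV[0][0]++ -> VV[0]=[5, 0, 0], msg_vec=[5, 0, 0]; VV[1]=max(VV[1],msg_vec) then VV[1][1]++ -> VV[1]=[5, 4, 0]
Event 9: LOCAL 0: VV[0][0]++ -> VV[0]=[6, 0, 0]
Event 10: LOCAL 1: VV[1][1]++ -> VV[1]=[5, 5, 0]
Event 7 stamp: [2, 3, 0]
Event 9 stamp: [6, 0, 0]
[2, 3, 0] <= [6, 0, 0]? False. Equal? False. Happens-before: False

Answer: no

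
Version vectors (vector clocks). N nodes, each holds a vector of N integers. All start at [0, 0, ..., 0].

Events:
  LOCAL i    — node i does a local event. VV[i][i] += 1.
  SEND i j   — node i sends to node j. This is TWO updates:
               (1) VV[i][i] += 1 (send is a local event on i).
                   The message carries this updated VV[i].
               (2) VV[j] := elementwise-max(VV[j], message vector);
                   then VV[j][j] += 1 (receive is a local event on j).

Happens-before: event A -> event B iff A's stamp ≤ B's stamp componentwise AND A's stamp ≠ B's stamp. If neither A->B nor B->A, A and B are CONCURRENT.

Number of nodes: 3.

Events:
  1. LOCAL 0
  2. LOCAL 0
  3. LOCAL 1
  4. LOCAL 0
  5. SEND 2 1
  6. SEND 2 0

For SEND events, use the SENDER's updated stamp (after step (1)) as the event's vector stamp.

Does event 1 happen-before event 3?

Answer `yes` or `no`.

Initial: VV[0]=[0, 0, 0]
Initial: VV[1]=[0, 0, 0]
Initial: VV[2]=[0, 0, 0]
Event 1: LOCAL 0: VV[0][0]++ -> VV[0]=[1, 0, 0]
Event 2: LOCAL 0: VV[0][0]++ -> VV[0]=[2, 0, 0]
Event 3: LOCAL 1: VV[1][1]++ -> VV[1]=[0, 1, 0]
Event 4: LOCAL 0: VV[0][0]++ -> VV[0]=[3, 0, 0]
Event 5: SEND 2->1: VV[2][2]++ -> VV[2]=[0, 0, 1], msg_vec=[0, 0, 1]; VV[1]=max(VV[1],msg_vec) then VV[1][1]++ -> VV[1]=[0, 2, 1]
Event 6: SEND 2->0: VV[2][2]++ -> VV[2]=[0, 0, 2], msg_vec=[0, 0, 2]; VV[0]=max(VV[0],msg_vec) then VV[0][0]++ -> VV[0]=[4, 0, 2]
Event 1 stamp: [1, 0, 0]
Event 3 stamp: [0, 1, 0]
[1, 0, 0] <= [0, 1, 0]? False. Equal? False. Happens-before: False

Answer: no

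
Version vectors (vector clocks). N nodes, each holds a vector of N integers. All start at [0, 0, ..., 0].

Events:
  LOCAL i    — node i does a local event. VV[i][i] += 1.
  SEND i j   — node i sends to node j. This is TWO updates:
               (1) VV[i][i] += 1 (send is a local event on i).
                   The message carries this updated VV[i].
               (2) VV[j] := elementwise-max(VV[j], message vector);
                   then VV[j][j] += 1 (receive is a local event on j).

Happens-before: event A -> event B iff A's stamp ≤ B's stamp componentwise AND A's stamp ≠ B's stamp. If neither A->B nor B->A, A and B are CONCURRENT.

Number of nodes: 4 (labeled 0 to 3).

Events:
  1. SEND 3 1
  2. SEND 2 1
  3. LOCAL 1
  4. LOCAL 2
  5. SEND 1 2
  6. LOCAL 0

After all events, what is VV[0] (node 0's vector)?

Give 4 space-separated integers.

Initial: VV[0]=[0, 0, 0, 0]
Initial: VV[1]=[0, 0, 0, 0]
Initial: VV[2]=[0, 0, 0, 0]
Initial: VV[3]=[0, 0, 0, 0]
Event 1: SEND 3->1: VV[3][3]++ -> VV[3]=[0, 0, 0, 1], msg_vec=[0, 0, 0, 1]; VV[1]=max(VV[1],msg_vec) then VV[1][1]++ -> VV[1]=[0, 1, 0, 1]
Event 2: SEND 2->1: VV[2][2]++ -> VV[2]=[0, 0, 1, 0], msg_vec=[0, 0, 1, 0]; VV[1]=max(VV[1],msg_vec) then VV[1][1]++ -> VV[1]=[0, 2, 1, 1]
Event 3: LOCAL 1: VV[1][1]++ -> VV[1]=[0, 3, 1, 1]
Event 4: LOCAL 2: VV[2][2]++ -> VV[2]=[0, 0, 2, 0]
Event 5: SEND 1->2: VV[1][1]++ -> VV[1]=[0, 4, 1, 1], msg_vec=[0, 4, 1, 1]; VV[2]=max(VV[2],msg_vec) then VV[2][2]++ -> VV[2]=[0, 4, 3, 1]
Event 6: LOCAL 0: VV[0][0]++ -> VV[0]=[1, 0, 0, 0]
Final vectors: VV[0]=[1, 0, 0, 0]; VV[1]=[0, 4, 1, 1]; VV[2]=[0, 4, 3, 1]; VV[3]=[0, 0, 0, 1]

Answer: 1 0 0 0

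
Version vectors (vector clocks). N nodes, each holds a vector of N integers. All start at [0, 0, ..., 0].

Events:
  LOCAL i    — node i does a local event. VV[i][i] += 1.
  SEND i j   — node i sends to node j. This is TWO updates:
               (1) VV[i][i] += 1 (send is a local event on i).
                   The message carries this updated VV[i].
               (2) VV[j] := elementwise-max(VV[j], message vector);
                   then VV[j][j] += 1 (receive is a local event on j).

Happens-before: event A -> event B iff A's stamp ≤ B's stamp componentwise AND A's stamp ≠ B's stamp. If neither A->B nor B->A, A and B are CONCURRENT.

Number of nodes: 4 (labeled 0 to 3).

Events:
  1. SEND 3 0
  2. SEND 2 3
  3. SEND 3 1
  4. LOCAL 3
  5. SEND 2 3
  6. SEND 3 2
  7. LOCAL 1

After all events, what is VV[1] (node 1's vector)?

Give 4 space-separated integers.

Initial: VV[0]=[0, 0, 0, 0]
Initial: VV[1]=[0, 0, 0, 0]
Initial: VV[2]=[0, 0, 0, 0]
Initial: VV[3]=[0, 0, 0, 0]
Event 1: SEND 3->0: VV[3][3]++ -> VV[3]=[0, 0, 0, 1], msg_vec=[0, 0, 0, 1]; VV[0]=max(VV[0],msg_vec) then VV[0][0]++ -> VV[0]=[1, 0, 0, 1]
Event 2: SEND 2->3: VV[2][2]++ -> VV[2]=[0, 0, 1, 0], msg_vec=[0, 0, 1, 0]; VV[3]=max(VV[3],msg_vec) then VV[3][3]++ -> VV[3]=[0, 0, 1, 2]
Event 3: SEND 3->1: VV[3][3]++ -> VV[3]=[0, 0, 1, 3], msg_vec=[0, 0, 1, 3]; VV[1]=max(VV[1],msg_vec) then VV[1][1]++ -> VV[1]=[0, 1, 1, 3]
Event 4: LOCAL 3: VV[3][3]++ -> VV[3]=[0, 0, 1, 4]
Event 5: SEND 2->3: VV[2][2]++ -> VV[2]=[0, 0, 2, 0], msg_vec=[0, 0, 2, 0]; VV[3]=max(VV[3],msg_vec) then VV[3][3]++ -> VV[3]=[0, 0, 2, 5]
Event 6: SEND 3->2: VV[3][3]++ -> VV[3]=[0, 0, 2, 6], msg_vec=[0, 0, 2, 6]; VV[2]=max(VV[2],msg_vec) then VV[2][2]++ -> VV[2]=[0, 0, 3, 6]
Event 7: LOCAL 1: VV[1][1]++ -> VV[1]=[0, 2, 1, 3]
Final vectors: VV[0]=[1, 0, 0, 1]; VV[1]=[0, 2, 1, 3]; VV[2]=[0, 0, 3, 6]; VV[3]=[0, 0, 2, 6]

Answer: 0 2 1 3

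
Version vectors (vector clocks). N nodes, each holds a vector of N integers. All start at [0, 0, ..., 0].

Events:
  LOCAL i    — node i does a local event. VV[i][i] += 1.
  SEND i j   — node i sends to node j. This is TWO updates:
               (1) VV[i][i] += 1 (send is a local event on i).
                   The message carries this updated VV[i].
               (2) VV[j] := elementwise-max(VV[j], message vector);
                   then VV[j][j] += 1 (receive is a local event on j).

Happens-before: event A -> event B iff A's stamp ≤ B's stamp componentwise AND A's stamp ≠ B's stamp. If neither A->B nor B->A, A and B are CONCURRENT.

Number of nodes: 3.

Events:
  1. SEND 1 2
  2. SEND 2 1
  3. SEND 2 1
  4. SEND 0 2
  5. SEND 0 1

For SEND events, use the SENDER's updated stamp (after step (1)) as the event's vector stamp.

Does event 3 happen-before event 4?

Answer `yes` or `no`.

Answer: no

Derivation:
Initial: VV[0]=[0, 0, 0]
Initial: VV[1]=[0, 0, 0]
Initial: VV[2]=[0, 0, 0]
Event 1: SEND 1->2: VV[1][1]++ -> VV[1]=[0, 1, 0], msg_vec=[0, 1, 0]; VV[2]=max(VV[2],msg_vec) then VV[2][2]++ -> VV[2]=[0, 1, 1]
Event 2: SEND 2->1: VV[2][2]++ -> VV[2]=[0, 1, 2], msg_vec=[0, 1, 2]; VV[1]=max(VV[1],msg_vec) then VV[1][1]++ -> VV[1]=[0, 2, 2]
Event 3: SEND 2->1: VV[2][2]++ -> VV[2]=[0, 1, 3], msg_vec=[0, 1, 3]; VV[1]=max(VV[1],msg_vec) then VV[1][1]++ -> VV[1]=[0, 3, 3]
Event 4: SEND 0->2: VV[0][0]++ -> VV[0]=[1, 0, 0], msg_vec=[1, 0, 0]; VV[2]=max(VV[2],msg_vec) then VV[2][2]++ -> VV[2]=[1, 1, 4]
Event 5: SEND 0->1: VV[0][0]++ -> VV[0]=[2, 0, 0], msg_vec=[2, 0, 0]; VV[1]=max(VV[1],msg_vec) then VV[1][1]++ -> VV[1]=[2, 4, 3]
Event 3 stamp: [0, 1, 3]
Event 4 stamp: [1, 0, 0]
[0, 1, 3] <= [1, 0, 0]? False. Equal? False. Happens-before: False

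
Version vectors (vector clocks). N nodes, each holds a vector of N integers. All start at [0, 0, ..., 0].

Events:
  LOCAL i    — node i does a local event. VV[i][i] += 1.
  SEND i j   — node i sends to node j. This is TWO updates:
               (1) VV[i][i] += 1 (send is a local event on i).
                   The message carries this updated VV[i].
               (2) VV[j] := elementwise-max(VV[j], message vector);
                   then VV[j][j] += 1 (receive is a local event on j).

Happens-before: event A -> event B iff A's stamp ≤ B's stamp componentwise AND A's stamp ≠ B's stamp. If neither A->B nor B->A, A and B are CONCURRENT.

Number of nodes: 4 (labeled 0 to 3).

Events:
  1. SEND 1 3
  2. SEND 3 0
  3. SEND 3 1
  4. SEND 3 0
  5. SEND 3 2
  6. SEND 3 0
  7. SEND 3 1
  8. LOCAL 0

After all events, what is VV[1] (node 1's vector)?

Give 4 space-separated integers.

Initial: VV[0]=[0, 0, 0, 0]
Initial: VV[1]=[0, 0, 0, 0]
Initial: VV[2]=[0, 0, 0, 0]
Initial: VV[3]=[0, 0, 0, 0]
Event 1: SEND 1->3: VV[1][1]++ -> VV[1]=[0, 1, 0, 0], msg_vec=[0, 1, 0, 0]; VV[3]=max(VV[3],msg_vec) then VV[3][3]++ -> VV[3]=[0, 1, 0, 1]
Event 2: SEND 3->0: VV[3][3]++ -> VV[3]=[0, 1, 0, 2], msg_vec=[0, 1, 0, 2]; VV[0]=max(VV[0],msg_vec) then VV[0][0]++ -> VV[0]=[1, 1, 0, 2]
Event 3: SEND 3->1: VV[3][3]++ -> VV[3]=[0, 1, 0, 3], msg_vec=[0, 1, 0, 3]; VV[1]=max(VV[1],msg_vec) then VV[1][1]++ -> VV[1]=[0, 2, 0, 3]
Event 4: SEND 3->0: VV[3][3]++ -> VV[3]=[0, 1, 0, 4], msg_vec=[0, 1, 0, 4]; VV[0]=max(VV[0],msg_vec) then VV[0][0]++ -> VV[0]=[2, 1, 0, 4]
Event 5: SEND 3->2: VV[3][3]++ -> VV[3]=[0, 1, 0, 5], msg_vec=[0, 1, 0, 5]; VV[2]=max(VV[2],msg_vec) then VV[2][2]++ -> VV[2]=[0, 1, 1, 5]
Event 6: SEND 3->0: VV[3][3]++ -> VV[3]=[0, 1, 0, 6], msg_vec=[0, 1, 0, 6]; VV[0]=max(VV[0],msg_vec) then VV[0][0]++ -> VV[0]=[3, 1, 0, 6]
Event 7: SEND 3->1: VV[3][3]++ -> VV[3]=[0, 1, 0, 7], msg_vec=[0, 1, 0, 7]; VV[1]=max(VV[1],msg_vec) then VV[1][1]++ -> VV[1]=[0, 3, 0, 7]
Event 8: LOCAL 0: VV[0][0]++ -> VV[0]=[4, 1, 0, 6]
Final vectors: VV[0]=[4, 1, 0, 6]; VV[1]=[0, 3, 0, 7]; VV[2]=[0, 1, 1, 5]; VV[3]=[0, 1, 0, 7]

Answer: 0 3 0 7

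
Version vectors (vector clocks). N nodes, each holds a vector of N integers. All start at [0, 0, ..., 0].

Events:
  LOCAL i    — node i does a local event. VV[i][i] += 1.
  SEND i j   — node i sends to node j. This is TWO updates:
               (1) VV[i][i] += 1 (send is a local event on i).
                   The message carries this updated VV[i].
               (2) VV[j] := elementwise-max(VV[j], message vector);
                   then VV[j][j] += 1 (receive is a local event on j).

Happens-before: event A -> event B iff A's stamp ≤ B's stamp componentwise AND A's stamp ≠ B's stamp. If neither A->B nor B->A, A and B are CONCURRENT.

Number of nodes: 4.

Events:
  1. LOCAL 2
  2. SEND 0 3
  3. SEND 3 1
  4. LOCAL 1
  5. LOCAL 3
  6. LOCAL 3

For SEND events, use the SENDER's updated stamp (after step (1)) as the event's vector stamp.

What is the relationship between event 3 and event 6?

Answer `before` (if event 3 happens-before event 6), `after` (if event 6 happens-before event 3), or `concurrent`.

Initial: VV[0]=[0, 0, 0, 0]
Initial: VV[1]=[0, 0, 0, 0]
Initial: VV[2]=[0, 0, 0, 0]
Initial: VV[3]=[0, 0, 0, 0]
Event 1: LOCAL 2: VV[2][2]++ -> VV[2]=[0, 0, 1, 0]
Event 2: SEND 0->3: VV[0][0]++ -> VV[0]=[1, 0, 0, 0], msg_vec=[1, 0, 0, 0]; VV[3]=max(VV[3],msg_vec) then VV[3][3]++ -> VV[3]=[1, 0, 0, 1]
Event 3: SEND 3->1: VV[3][3]++ -> VV[3]=[1, 0, 0, 2], msg_vec=[1, 0, 0, 2]; VV[1]=max(VV[1],msg_vec) then VV[1][1]++ -> VV[1]=[1, 1, 0, 2]
Event 4: LOCAL 1: VV[1][1]++ -> VV[1]=[1, 2, 0, 2]
Event 5: LOCAL 3: VV[3][3]++ -> VV[3]=[1, 0, 0, 3]
Event 6: LOCAL 3: VV[3][3]++ -> VV[3]=[1, 0, 0, 4]
Event 3 stamp: [1, 0, 0, 2]
Event 6 stamp: [1, 0, 0, 4]
[1, 0, 0, 2] <= [1, 0, 0, 4]? True
[1, 0, 0, 4] <= [1, 0, 0, 2]? False
Relation: before

Answer: before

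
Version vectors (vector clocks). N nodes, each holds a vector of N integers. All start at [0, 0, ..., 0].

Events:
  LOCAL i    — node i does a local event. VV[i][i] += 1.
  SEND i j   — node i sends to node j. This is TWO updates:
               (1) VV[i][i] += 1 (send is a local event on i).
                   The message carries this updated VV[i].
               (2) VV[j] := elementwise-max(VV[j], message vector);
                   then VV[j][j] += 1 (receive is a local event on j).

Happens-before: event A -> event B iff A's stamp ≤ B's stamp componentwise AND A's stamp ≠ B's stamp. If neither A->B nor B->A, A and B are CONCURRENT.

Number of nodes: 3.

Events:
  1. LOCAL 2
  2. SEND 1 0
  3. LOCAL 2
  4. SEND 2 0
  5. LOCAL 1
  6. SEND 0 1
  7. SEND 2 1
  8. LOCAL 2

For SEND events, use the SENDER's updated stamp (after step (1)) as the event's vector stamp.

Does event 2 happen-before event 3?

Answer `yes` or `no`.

Answer: no

Derivation:
Initial: VV[0]=[0, 0, 0]
Initial: VV[1]=[0, 0, 0]
Initial: VV[2]=[0, 0, 0]
Event 1: LOCAL 2: VV[2][2]++ -> VV[2]=[0, 0, 1]
Event 2: SEND 1->0: VV[1][1]++ -> VV[1]=[0, 1, 0], msg_vec=[0, 1, 0]; VV[0]=max(VV[0],msg_vec) then VV[0][0]++ -> VV[0]=[1, 1, 0]
Event 3: LOCAL 2: VV[2][2]++ -> VV[2]=[0, 0, 2]
Event 4: SEND 2->0: VV[2][2]++ -> VV[2]=[0, 0, 3], msg_vec=[0, 0, 3]; VV[0]=max(VV[0],msg_vec) then VV[0][0]++ -> VV[0]=[2, 1, 3]
Event 5: LOCAL 1: VV[1][1]++ -> VV[1]=[0, 2, 0]
Event 6: SEND 0->1: VV[0][0]++ -> VV[0]=[3, 1, 3], msg_vec=[3, 1, 3]; VV[1]=max(VV[1],msg_vec) then VV[1][1]++ -> VV[1]=[3, 3, 3]
Event 7: SEND 2->1: VV[2][2]++ -> VV[2]=[0, 0, 4], msg_vec=[0, 0, 4]; VV[1]=max(VV[1],msg_vec) then VV[1][1]++ -> VV[1]=[3, 4, 4]
Event 8: LOCAL 2: VV[2][2]++ -> VV[2]=[0, 0, 5]
Event 2 stamp: [0, 1, 0]
Event 3 stamp: [0, 0, 2]
[0, 1, 0] <= [0, 0, 2]? False. Equal? False. Happens-before: False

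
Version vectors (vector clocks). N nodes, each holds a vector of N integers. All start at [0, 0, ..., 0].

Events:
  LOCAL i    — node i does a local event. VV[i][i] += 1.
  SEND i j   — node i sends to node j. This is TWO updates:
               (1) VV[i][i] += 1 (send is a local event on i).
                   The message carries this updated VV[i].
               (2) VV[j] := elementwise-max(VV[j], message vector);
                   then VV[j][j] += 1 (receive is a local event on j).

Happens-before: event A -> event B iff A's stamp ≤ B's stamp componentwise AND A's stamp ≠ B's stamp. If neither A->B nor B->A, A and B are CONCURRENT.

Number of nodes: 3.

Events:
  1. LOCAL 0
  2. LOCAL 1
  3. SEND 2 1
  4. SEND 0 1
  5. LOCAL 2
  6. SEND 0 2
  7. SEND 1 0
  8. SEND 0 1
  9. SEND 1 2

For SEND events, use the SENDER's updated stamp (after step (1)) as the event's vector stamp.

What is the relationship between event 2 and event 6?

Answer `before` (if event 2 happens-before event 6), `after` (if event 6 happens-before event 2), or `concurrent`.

Answer: concurrent

Derivation:
Initial: VV[0]=[0, 0, 0]
Initial: VV[1]=[0, 0, 0]
Initial: VV[2]=[0, 0, 0]
Event 1: LOCAL 0: VV[0][0]++ -> VV[0]=[1, 0, 0]
Event 2: LOCAL 1: VV[1][1]++ -> VV[1]=[0, 1, 0]
Event 3: SEND 2->1: VV[2][2]++ -> VV[2]=[0, 0, 1], msg_vec=[0, 0, 1]; VV[1]=max(VV[1],msg_vec) then VV[1][1]++ -> VV[1]=[0, 2, 1]
Event 4: SEND 0->1: VV[0][0]++ -> VV[0]=[2, 0, 0], msg_vec=[2, 0, 0]; VV[1]=max(VV[1],msg_vec) then VV[1][1]++ -> VV[1]=[2, 3, 1]
Event 5: LOCAL 2: VV[2][2]++ -> VV[2]=[0, 0, 2]
Event 6: SEND 0->2: VV[0][0]++ -> VV[0]=[3, 0, 0], msg_vec=[3, 0, 0]; VV[2]=max(VV[2],msg_vec) then VV[2][2]++ -> VV[2]=[3, 0, 3]
Event 7: SEND 1->0: VV[1][1]++ -> VV[1]=[2, 4, 1], msg_vec=[2, 4, 1]; VV[0]=max(VV[0],msg_vec) then VV[0][0]++ -> VV[0]=[4, 4, 1]
Event 8: SEND 0->1: VV[0][0]++ -> VV[0]=[5, 4, 1], msg_vec=[5, 4, 1]; VV[1]=max(VV[1],msg_vec) then VV[1][1]++ -> VV[1]=[5, 5, 1]
Event 9: SEND 1->2: VV[1][1]++ -> VV[1]=[5, 6, 1], msg_vec=[5, 6, 1]; VV[2]=max(VV[2],msg_vec) then VV[2][2]++ -> VV[2]=[5, 6, 4]
Event 2 stamp: [0, 1, 0]
Event 6 stamp: [3, 0, 0]
[0, 1, 0] <= [3, 0, 0]? False
[3, 0, 0] <= [0, 1, 0]? False
Relation: concurrent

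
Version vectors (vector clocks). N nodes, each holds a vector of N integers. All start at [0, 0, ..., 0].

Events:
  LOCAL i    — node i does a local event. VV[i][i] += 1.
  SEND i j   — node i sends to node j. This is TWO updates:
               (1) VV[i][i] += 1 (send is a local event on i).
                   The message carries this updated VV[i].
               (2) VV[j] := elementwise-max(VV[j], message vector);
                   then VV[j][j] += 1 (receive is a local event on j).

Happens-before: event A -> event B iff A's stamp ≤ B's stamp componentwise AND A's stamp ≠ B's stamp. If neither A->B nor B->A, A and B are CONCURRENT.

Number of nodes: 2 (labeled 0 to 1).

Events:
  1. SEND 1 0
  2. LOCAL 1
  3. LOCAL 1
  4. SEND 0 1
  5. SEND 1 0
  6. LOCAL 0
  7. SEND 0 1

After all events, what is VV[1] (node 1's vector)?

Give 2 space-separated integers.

Initial: VV[0]=[0, 0]
Initial: VV[1]=[0, 0]
Event 1: SEND 1->0: VV[1][1]++ -> VV[1]=[0, 1], msg_vec=[0, 1]; VV[0]=max(VV[0],msg_vec) then VV[0][0]++ -> VV[0]=[1, 1]
Event 2: LOCAL 1: VV[1][1]++ -> VV[1]=[0, 2]
Event 3: LOCAL 1: VV[1][1]++ -> VV[1]=[0, 3]
Event 4: SEND 0->1: VV[0][0]++ -> VV[0]=[2, 1], msg_vec=[2, 1]; VV[1]=max(VV[1],msg_vec) then VV[1][1]++ -> VV[1]=[2, 4]
Event 5: SEND 1->0: VV[1][1]++ -> VV[1]=[2, 5], msg_vec=[2, 5]; VV[0]=max(VV[0],msg_vec) then VV[0][0]++ -> VV[0]=[3, 5]
Event 6: LOCAL 0: VV[0][0]++ -> VV[0]=[4, 5]
Event 7: SEND 0->1: VV[0][0]++ -> VV[0]=[5, 5], msg_vec=[5, 5]; VV[1]=max(VV[1],msg_vec) then VV[1][1]++ -> VV[1]=[5, 6]
Final vectors: VV[0]=[5, 5]; VV[1]=[5, 6]

Answer: 5 6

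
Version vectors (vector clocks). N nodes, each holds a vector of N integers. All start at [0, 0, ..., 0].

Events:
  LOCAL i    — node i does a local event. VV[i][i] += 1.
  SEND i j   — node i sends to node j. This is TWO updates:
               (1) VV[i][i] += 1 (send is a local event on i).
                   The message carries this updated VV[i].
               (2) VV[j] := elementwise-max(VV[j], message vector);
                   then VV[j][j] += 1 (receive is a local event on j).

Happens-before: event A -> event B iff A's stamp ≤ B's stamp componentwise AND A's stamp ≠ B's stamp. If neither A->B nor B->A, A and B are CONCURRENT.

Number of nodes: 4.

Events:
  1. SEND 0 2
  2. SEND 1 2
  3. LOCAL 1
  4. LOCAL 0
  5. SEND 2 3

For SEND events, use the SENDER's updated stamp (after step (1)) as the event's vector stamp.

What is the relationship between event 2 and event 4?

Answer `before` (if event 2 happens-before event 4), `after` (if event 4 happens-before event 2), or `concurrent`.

Initial: VV[0]=[0, 0, 0, 0]
Initial: VV[1]=[0, 0, 0, 0]
Initial: VV[2]=[0, 0, 0, 0]
Initial: VV[3]=[0, 0, 0, 0]
Event 1: SEND 0->2: VV[0][0]++ -> VV[0]=[1, 0, 0, 0], msg_vec=[1, 0, 0, 0]; VV[2]=max(VV[2],msg_vec) then VV[2][2]++ -> VV[2]=[1, 0, 1, 0]
Event 2: SEND 1->2: VV[1][1]++ -> VV[1]=[0, 1, 0, 0], msg_vec=[0, 1, 0, 0]; VV[2]=max(VV[2],msg_vec) then VV[2][2]++ -> VV[2]=[1, 1, 2, 0]
Event 3: LOCAL 1: VV[1][1]++ -> VV[1]=[0, 2, 0, 0]
Event 4: LOCAL 0: VV[0][0]++ -> VV[0]=[2, 0, 0, 0]
Event 5: SEND 2->3: VV[2][2]++ -> VV[2]=[1, 1, 3, 0], msg_vec=[1, 1, 3, 0]; VV[3]=max(VV[3],msg_vec) then VV[3][3]++ -> VV[3]=[1, 1, 3, 1]
Event 2 stamp: [0, 1, 0, 0]
Event 4 stamp: [2, 0, 0, 0]
[0, 1, 0, 0] <= [2, 0, 0, 0]? False
[2, 0, 0, 0] <= [0, 1, 0, 0]? False
Relation: concurrent

Answer: concurrent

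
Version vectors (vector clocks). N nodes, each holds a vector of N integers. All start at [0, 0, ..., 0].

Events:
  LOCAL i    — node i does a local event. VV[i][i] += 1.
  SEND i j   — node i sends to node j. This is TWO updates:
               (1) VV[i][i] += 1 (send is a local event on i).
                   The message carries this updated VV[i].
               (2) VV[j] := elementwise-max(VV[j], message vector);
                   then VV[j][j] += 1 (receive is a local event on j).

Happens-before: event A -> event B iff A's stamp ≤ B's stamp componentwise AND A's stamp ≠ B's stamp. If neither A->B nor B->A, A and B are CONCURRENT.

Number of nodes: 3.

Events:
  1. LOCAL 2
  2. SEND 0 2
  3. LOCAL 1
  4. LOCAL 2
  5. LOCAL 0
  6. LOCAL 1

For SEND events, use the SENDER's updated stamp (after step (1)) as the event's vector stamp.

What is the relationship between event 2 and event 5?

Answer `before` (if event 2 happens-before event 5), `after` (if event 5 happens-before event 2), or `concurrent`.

Answer: before

Derivation:
Initial: VV[0]=[0, 0, 0]
Initial: VV[1]=[0, 0, 0]
Initial: VV[2]=[0, 0, 0]
Event 1: LOCAL 2: VV[2][2]++ -> VV[2]=[0, 0, 1]
Event 2: SEND 0->2: VV[0][0]++ -> VV[0]=[1, 0, 0], msg_vec=[1, 0, 0]; VV[2]=max(VV[2],msg_vec) then VV[2][2]++ -> VV[2]=[1, 0, 2]
Event 3: LOCAL 1: VV[1][1]++ -> VV[1]=[0, 1, 0]
Event 4: LOCAL 2: VV[2][2]++ -> VV[2]=[1, 0, 3]
Event 5: LOCAL 0: VV[0][0]++ -> VV[0]=[2, 0, 0]
Event 6: LOCAL 1: VV[1][1]++ -> VV[1]=[0, 2, 0]
Event 2 stamp: [1, 0, 0]
Event 5 stamp: [2, 0, 0]
[1, 0, 0] <= [2, 0, 0]? True
[2, 0, 0] <= [1, 0, 0]? False
Relation: before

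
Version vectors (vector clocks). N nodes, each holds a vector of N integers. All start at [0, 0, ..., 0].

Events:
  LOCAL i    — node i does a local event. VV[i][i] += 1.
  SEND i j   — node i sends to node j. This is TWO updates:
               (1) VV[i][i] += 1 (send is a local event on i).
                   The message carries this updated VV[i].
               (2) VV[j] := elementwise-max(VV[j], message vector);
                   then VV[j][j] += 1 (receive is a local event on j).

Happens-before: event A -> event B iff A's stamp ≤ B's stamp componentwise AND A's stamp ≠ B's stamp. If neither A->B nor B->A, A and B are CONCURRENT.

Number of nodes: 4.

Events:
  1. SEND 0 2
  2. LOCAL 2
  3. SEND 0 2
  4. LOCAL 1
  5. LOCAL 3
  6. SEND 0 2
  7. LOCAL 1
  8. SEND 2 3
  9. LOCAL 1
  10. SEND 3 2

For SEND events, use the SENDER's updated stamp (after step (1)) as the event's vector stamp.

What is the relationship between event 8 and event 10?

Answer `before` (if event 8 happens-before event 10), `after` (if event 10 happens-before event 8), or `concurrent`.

Answer: before

Derivation:
Initial: VV[0]=[0, 0, 0, 0]
Initial: VV[1]=[0, 0, 0, 0]
Initial: VV[2]=[0, 0, 0, 0]
Initial: VV[3]=[0, 0, 0, 0]
Event 1: SEND 0->2: VV[0][0]++ -> VV[0]=[1, 0, 0, 0], msg_vec=[1, 0, 0, 0]; VV[2]=max(VV[2],msg_vec) then VV[2][2]++ -> VV[2]=[1, 0, 1, 0]
Event 2: LOCAL 2: VV[2][2]++ -> VV[2]=[1, 0, 2, 0]
Event 3: SEND 0->2: VV[0][0]++ -> VV[0]=[2, 0, 0, 0], msg_vec=[2, 0, 0, 0]; VV[2]=max(VV[2],msg_vec) then VV[2][2]++ -> VV[2]=[2, 0, 3, 0]
Event 4: LOCAL 1: VV[1][1]++ -> VV[1]=[0, 1, 0, 0]
Event 5: LOCAL 3: VV[3][3]++ -> VV[3]=[0, 0, 0, 1]
Event 6: SEND 0->2: VV[0][0]++ -> VV[0]=[3, 0, 0, 0], msg_vec=[3, 0, 0, 0]; VV[2]=max(VV[2],msg_vec) then VV[2][2]++ -> VV[2]=[3, 0, 4, 0]
Event 7: LOCAL 1: VV[1][1]++ -> VV[1]=[0, 2, 0, 0]
Event 8: SEND 2->3: VV[2][2]++ -> VV[2]=[3, 0, 5, 0], msg_vec=[3, 0, 5, 0]; VV[3]=max(VV[3],msg_vec) then VV[3][3]++ -> VV[3]=[3, 0, 5, 2]
Event 9: LOCAL 1: VV[1][1]++ -> VV[1]=[0, 3, 0, 0]
Event 10: SEND 3->2: VV[3][3]++ -> VV[3]=[3, 0, 5, 3], msg_vec=[3, 0, 5, 3]; VV[2]=max(VV[2],msg_vec) then VV[2][2]++ -> VV[2]=[3, 0, 6, 3]
Event 8 stamp: [3, 0, 5, 0]
Event 10 stamp: [3, 0, 5, 3]
[3, 0, 5, 0] <= [3, 0, 5, 3]? True
[3, 0, 5, 3] <= [3, 0, 5, 0]? False
Relation: before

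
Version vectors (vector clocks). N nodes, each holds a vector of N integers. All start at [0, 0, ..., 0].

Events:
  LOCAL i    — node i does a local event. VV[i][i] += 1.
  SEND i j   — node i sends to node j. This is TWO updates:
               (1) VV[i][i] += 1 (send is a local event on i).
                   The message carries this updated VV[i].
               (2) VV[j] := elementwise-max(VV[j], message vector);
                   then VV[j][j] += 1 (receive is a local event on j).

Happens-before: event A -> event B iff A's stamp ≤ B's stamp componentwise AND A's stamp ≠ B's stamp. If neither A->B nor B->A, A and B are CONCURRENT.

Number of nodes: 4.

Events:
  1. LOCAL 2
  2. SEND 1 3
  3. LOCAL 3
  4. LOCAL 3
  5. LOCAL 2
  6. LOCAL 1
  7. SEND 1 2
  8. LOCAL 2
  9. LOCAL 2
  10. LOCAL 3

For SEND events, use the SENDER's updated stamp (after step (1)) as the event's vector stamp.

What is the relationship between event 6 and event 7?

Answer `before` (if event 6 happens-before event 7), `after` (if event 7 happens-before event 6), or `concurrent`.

Initial: VV[0]=[0, 0, 0, 0]
Initial: VV[1]=[0, 0, 0, 0]
Initial: VV[2]=[0, 0, 0, 0]
Initial: VV[3]=[0, 0, 0, 0]
Event 1: LOCAL 2: VV[2][2]++ -> VV[2]=[0, 0, 1, 0]
Event 2: SEND 1->3: VV[1][1]++ -> VV[1]=[0, 1, 0, 0], msg_vec=[0, 1, 0, 0]; VV[3]=max(VV[3],msg_vec) then VV[3][3]++ -> VV[3]=[0, 1, 0, 1]
Event 3: LOCAL 3: VV[3][3]++ -> VV[3]=[0, 1, 0, 2]
Event 4: LOCAL 3: VV[3][3]++ -> VV[3]=[0, 1, 0, 3]
Event 5: LOCAL 2: VV[2][2]++ -> VV[2]=[0, 0, 2, 0]
Event 6: LOCAL 1: VV[1][1]++ -> VV[1]=[0, 2, 0, 0]
Event 7: SEND 1->2: VV[1][1]++ -> VV[1]=[0, 3, 0, 0], msg_vec=[0, 3, 0, 0]; VV[2]=max(VV[2],msg_vec) then VV[2][2]++ -> VV[2]=[0, 3, 3, 0]
Event 8: LOCAL 2: VV[2][2]++ -> VV[2]=[0, 3, 4, 0]
Event 9: LOCAL 2: VV[2][2]++ -> VV[2]=[0, 3, 5, 0]
Event 10: LOCAL 3: VV[3][3]++ -> VV[3]=[0, 1, 0, 4]
Event 6 stamp: [0, 2, 0, 0]
Event 7 stamp: [0, 3, 0, 0]
[0, 2, 0, 0] <= [0, 3, 0, 0]? True
[0, 3, 0, 0] <= [0, 2, 0, 0]? False
Relation: before

Answer: before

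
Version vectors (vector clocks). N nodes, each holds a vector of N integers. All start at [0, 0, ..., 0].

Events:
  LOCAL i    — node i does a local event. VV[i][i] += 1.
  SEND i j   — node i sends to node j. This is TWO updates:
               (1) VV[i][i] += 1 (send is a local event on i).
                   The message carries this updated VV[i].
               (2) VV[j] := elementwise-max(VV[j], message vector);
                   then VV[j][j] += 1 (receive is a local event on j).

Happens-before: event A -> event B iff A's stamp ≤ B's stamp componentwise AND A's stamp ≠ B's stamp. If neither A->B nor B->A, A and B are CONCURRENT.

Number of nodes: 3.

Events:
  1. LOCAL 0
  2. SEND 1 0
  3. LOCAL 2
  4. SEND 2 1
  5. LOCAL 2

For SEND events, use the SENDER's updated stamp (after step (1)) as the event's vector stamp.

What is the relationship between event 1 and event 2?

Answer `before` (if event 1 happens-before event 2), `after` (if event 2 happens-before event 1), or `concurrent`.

Initial: VV[0]=[0, 0, 0]
Initial: VV[1]=[0, 0, 0]
Initial: VV[2]=[0, 0, 0]
Event 1: LOCAL 0: VV[0][0]++ -> VV[0]=[1, 0, 0]
Event 2: SEND 1->0: VV[1][1]++ -> VV[1]=[0, 1, 0], msg_vec=[0, 1, 0]; VV[0]=max(VV[0],msg_vec) then VV[0][0]++ -> VV[0]=[2, 1, 0]
Event 3: LOCAL 2: VV[2][2]++ -> VV[2]=[0, 0, 1]
Event 4: SEND 2->1: VV[2][2]++ -> VV[2]=[0, 0, 2], msg_vec=[0, 0, 2]; VV[1]=max(VV[1],msg_vec) then VV[1][1]++ -> VV[1]=[0, 2, 2]
Event 5: LOCAL 2: VV[2][2]++ -> VV[2]=[0, 0, 3]
Event 1 stamp: [1, 0, 0]
Event 2 stamp: [0, 1, 0]
[1, 0, 0] <= [0, 1, 0]? False
[0, 1, 0] <= [1, 0, 0]? False
Relation: concurrent

Answer: concurrent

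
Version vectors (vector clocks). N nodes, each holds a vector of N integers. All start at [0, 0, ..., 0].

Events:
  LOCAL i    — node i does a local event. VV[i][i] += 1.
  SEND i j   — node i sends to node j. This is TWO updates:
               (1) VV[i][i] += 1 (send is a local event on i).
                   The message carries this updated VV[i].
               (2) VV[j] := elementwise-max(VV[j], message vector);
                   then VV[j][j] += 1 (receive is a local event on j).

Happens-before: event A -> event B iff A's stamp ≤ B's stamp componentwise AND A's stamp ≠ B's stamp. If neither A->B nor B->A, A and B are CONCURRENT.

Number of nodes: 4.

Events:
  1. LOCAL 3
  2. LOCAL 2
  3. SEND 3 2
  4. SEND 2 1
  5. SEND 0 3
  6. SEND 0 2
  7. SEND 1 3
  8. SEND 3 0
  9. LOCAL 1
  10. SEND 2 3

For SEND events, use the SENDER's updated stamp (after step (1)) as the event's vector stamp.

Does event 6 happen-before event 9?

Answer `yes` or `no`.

Answer: no

Derivation:
Initial: VV[0]=[0, 0, 0, 0]
Initial: VV[1]=[0, 0, 0, 0]
Initial: VV[2]=[0, 0, 0, 0]
Initial: VV[3]=[0, 0, 0, 0]
Event 1: LOCAL 3: VV[3][3]++ -> VV[3]=[0, 0, 0, 1]
Event 2: LOCAL 2: VV[2][2]++ -> VV[2]=[0, 0, 1, 0]
Event 3: SEND 3->2: VV[3][3]++ -> VV[3]=[0, 0, 0, 2], msg_vec=[0, 0, 0, 2]; VV[2]=max(VV[2],msg_vec) then VV[2][2]++ -> VV[2]=[0, 0, 2, 2]
Event 4: SEND 2->1: VV[2][2]++ -> VV[2]=[0, 0, 3, 2], msg_vec=[0, 0, 3, 2]; VV[1]=max(VV[1],msg_vec) then VV[1][1]++ -> VV[1]=[0, 1, 3, 2]
Event 5: SEND 0->3: VV[0][0]++ -> VV[0]=[1, 0, 0, 0], msg_vec=[1, 0, 0, 0]; VV[3]=max(VV[3],msg_vec) then VV[3][3]++ -> VV[3]=[1, 0, 0, 3]
Event 6: SEND 0->2: VV[0][0]++ -> VV[0]=[2, 0, 0, 0], msg_vec=[2, 0, 0, 0]; VV[2]=max(VV[2],msg_vec) then VV[2][2]++ -> VV[2]=[2, 0, 4, 2]
Event 7: SEND 1->3: VV[1][1]++ -> VV[1]=[0, 2, 3, 2], msg_vec=[0, 2, 3, 2]; VV[3]=max(VV[3],msg_vec) then VV[3][3]++ -> VV[3]=[1, 2, 3, 4]
Event 8: SEND 3->0: VV[3][3]++ -> VV[3]=[1, 2, 3, 5], msg_vec=[1, 2, 3, 5]; VV[0]=max(VV[0],msg_vec) then VV[0][0]++ -> VV[0]=[3, 2, 3, 5]
Event 9: LOCAL 1: VV[1][1]++ -> VV[1]=[0, 3, 3, 2]
Event 10: SEND 2->3: VV[2][2]++ -> VV[2]=[2, 0, 5, 2], msg_vec=[2, 0, 5, 2]; VV[3]=max(VV[3],msg_vec) then VV[3][3]++ -> VV[3]=[2, 2, 5, 6]
Event 6 stamp: [2, 0, 0, 0]
Event 9 stamp: [0, 3, 3, 2]
[2, 0, 0, 0] <= [0, 3, 3, 2]? False. Equal? False. Happens-before: False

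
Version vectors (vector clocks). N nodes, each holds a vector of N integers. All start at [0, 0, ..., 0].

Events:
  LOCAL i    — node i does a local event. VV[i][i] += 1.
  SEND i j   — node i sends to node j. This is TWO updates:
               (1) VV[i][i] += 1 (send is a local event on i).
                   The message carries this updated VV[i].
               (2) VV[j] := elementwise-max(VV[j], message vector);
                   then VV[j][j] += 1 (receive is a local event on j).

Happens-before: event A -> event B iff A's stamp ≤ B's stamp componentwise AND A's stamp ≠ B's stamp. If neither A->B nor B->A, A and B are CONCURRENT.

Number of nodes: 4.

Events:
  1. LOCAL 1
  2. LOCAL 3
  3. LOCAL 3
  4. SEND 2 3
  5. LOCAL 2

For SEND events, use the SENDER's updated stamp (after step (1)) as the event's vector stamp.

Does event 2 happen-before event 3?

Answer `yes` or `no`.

Initial: VV[0]=[0, 0, 0, 0]
Initial: VV[1]=[0, 0, 0, 0]
Initial: VV[2]=[0, 0, 0, 0]
Initial: VV[3]=[0, 0, 0, 0]
Event 1: LOCAL 1: VV[1][1]++ -> VV[1]=[0, 1, 0, 0]
Event 2: LOCAL 3: VV[3][3]++ -> VV[3]=[0, 0, 0, 1]
Event 3: LOCAL 3: VV[3][3]++ -> VV[3]=[0, 0, 0, 2]
Event 4: SEND 2->3: VV[2][2]++ -> VV[2]=[0, 0, 1, 0], msg_vec=[0, 0, 1, 0]; VV[3]=max(VV[3],msg_vec) then VV[3][3]++ -> VV[3]=[0, 0, 1, 3]
Event 5: LOCAL 2: VV[2][2]++ -> VV[2]=[0, 0, 2, 0]
Event 2 stamp: [0, 0, 0, 1]
Event 3 stamp: [0, 0, 0, 2]
[0, 0, 0, 1] <= [0, 0, 0, 2]? True. Equal? False. Happens-before: True

Answer: yes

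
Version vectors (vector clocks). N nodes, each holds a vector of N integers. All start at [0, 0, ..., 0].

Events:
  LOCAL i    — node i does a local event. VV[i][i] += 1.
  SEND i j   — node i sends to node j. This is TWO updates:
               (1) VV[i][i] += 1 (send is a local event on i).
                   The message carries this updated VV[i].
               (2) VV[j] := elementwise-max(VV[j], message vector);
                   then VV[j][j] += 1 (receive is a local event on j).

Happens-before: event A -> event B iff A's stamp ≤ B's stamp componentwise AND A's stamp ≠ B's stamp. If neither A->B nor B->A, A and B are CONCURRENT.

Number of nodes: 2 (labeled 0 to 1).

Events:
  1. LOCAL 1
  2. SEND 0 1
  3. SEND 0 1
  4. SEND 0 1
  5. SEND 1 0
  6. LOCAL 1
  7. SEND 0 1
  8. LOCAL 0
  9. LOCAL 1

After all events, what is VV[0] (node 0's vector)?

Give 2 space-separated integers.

Answer: 6 5

Derivation:
Initial: VV[0]=[0, 0]
Initial: VV[1]=[0, 0]
Event 1: LOCAL 1: VV[1][1]++ -> VV[1]=[0, 1]
Event 2: SEND 0->1: VV[0][0]++ -> VV[0]=[1, 0], msg_vec=[1, 0]; VV[1]=max(VV[1],msg_vec) then VV[1][1]++ -> VV[1]=[1, 2]
Event 3: SEND 0->1: VV[0][0]++ -> VV[0]=[2, 0], msg_vec=[2, 0]; VV[1]=max(VV[1],msg_vec) then VV[1][1]++ -> VV[1]=[2, 3]
Event 4: SEND 0->1: VV[0][0]++ -> VV[0]=[3, 0], msg_vec=[3, 0]; VV[1]=max(VV[1],msg_vec) then VV[1][1]++ -> VV[1]=[3, 4]
Event 5: SEND 1->0: VV[1][1]++ -> VV[1]=[3, 5], msg_vec=[3, 5]; VV[0]=max(VV[0],msg_vec) then VV[0][0]++ -> VV[0]=[4, 5]
Event 6: LOCAL 1: VV[1][1]++ -> VV[1]=[3, 6]
Event 7: SEND 0->1: VV[0][0]++ -> VV[0]=[5, 5], msg_vec=[5, 5]; VV[1]=max(VV[1],msg_vec) then VV[1][1]++ -> VV[1]=[5, 7]
Event 8: LOCAL 0: VV[0][0]++ -> VV[0]=[6, 5]
Event 9: LOCAL 1: VV[1][1]++ -> VV[1]=[5, 8]
Final vectors: VV[0]=[6, 5]; VV[1]=[5, 8]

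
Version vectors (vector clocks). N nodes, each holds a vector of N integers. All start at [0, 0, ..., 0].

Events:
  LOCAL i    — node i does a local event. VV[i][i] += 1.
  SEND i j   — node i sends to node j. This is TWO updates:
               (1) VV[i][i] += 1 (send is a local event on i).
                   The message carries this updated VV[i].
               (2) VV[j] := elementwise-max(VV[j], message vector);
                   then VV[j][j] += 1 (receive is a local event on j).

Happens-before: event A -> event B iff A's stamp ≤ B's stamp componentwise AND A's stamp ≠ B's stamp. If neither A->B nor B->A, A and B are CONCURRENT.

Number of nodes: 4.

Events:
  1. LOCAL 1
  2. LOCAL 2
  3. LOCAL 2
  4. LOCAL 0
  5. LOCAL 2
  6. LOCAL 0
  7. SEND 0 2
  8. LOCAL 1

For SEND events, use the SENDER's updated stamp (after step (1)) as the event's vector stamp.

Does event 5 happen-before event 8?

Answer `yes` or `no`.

Initial: VV[0]=[0, 0, 0, 0]
Initial: VV[1]=[0, 0, 0, 0]
Initial: VV[2]=[0, 0, 0, 0]
Initial: VV[3]=[0, 0, 0, 0]
Event 1: LOCAL 1: VV[1][1]++ -> VV[1]=[0, 1, 0, 0]
Event 2: LOCAL 2: VV[2][2]++ -> VV[2]=[0, 0, 1, 0]
Event 3: LOCAL 2: VV[2][2]++ -> VV[2]=[0, 0, 2, 0]
Event 4: LOCAL 0: VV[0][0]++ -> VV[0]=[1, 0, 0, 0]
Event 5: LOCAL 2: VV[2][2]++ -> VV[2]=[0, 0, 3, 0]
Event 6: LOCAL 0: VV[0][0]++ -> VV[0]=[2, 0, 0, 0]
Event 7: SEND 0->2: VV[0][0]++ -> VV[0]=[3, 0, 0, 0], msg_vec=[3, 0, 0, 0]; VV[2]=max(VV[2],msg_vec) then VV[2][2]++ -> VV[2]=[3, 0, 4, 0]
Event 8: LOCAL 1: VV[1][1]++ -> VV[1]=[0, 2, 0, 0]
Event 5 stamp: [0, 0, 3, 0]
Event 8 stamp: [0, 2, 0, 0]
[0, 0, 3, 0] <= [0, 2, 0, 0]? False. Equal? False. Happens-before: False

Answer: no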